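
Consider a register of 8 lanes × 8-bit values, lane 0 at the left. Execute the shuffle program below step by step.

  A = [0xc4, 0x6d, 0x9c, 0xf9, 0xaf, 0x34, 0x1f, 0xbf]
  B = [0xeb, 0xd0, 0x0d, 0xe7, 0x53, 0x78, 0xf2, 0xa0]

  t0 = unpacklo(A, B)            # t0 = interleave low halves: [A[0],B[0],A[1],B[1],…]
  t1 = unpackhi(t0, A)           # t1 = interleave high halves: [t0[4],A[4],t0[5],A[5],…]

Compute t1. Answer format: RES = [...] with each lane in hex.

RES = [ 0x9c  0xaf  0x0d  0x34  0xf9  0x1f  0xe7  0xbf ]

  t0: c4 eb 6d d0 9c 0d f9 e7
  t1: 9c af 0d 34 f9 1f e7 bf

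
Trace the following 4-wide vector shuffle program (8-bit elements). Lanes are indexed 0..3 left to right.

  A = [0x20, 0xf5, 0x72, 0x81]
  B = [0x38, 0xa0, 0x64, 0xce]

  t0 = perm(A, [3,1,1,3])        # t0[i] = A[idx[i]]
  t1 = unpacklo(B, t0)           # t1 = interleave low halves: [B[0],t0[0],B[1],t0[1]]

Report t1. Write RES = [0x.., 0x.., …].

RES = [ 0x38  0x81  0xa0  0xf5 ]

  t0: 81 f5 f5 81
  t1: 38 81 a0 f5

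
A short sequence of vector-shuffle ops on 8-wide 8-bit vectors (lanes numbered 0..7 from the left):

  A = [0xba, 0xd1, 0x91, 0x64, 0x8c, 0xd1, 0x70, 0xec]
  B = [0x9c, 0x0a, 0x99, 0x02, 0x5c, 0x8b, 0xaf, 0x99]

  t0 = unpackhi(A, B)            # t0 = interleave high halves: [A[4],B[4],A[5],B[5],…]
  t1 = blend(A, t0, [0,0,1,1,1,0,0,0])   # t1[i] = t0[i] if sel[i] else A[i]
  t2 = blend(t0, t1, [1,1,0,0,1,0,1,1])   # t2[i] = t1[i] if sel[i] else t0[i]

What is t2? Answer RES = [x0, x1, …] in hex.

→ t0 |8c|5c|d1|8b|70|af|ec|99|
→ t1 |ba|d1|d1|8b|70|d1|70|ec|
→ t2 |ba|d1|d1|8b|70|af|70|ec|

RES = [ 0xba  0xd1  0xd1  0x8b  0x70  0xaf  0x70  0xec ]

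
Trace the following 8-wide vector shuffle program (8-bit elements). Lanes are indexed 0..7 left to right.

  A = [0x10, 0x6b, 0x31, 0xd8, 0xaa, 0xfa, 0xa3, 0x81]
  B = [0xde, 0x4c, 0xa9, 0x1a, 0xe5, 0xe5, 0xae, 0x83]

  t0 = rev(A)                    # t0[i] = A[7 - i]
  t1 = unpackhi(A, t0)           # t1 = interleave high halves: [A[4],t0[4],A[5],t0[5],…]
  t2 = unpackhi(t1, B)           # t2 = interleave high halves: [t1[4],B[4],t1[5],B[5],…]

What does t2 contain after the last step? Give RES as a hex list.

  t0: 81 a3 fa aa d8 31 6b 10
  t1: aa d8 fa 31 a3 6b 81 10
  t2: a3 e5 6b e5 81 ae 10 83

RES = [0xa3, 0xe5, 0x6b, 0xe5, 0x81, 0xae, 0x10, 0x83]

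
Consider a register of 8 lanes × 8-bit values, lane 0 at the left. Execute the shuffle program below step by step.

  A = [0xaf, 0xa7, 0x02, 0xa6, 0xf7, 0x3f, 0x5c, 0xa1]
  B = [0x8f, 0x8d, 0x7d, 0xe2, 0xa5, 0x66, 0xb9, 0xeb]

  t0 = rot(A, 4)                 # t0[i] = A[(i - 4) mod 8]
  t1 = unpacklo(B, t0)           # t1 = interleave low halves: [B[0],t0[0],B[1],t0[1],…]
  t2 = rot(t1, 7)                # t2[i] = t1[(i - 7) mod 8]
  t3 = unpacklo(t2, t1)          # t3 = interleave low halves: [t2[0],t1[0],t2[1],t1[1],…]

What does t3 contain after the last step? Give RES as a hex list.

t0 = [0xf7, 0x3f, 0x5c, 0xa1, 0xaf, 0xa7, 0x02, 0xa6]
t1 = [0x8f, 0xf7, 0x8d, 0x3f, 0x7d, 0x5c, 0xe2, 0xa1]
t2 = [0xf7, 0x8d, 0x3f, 0x7d, 0x5c, 0xe2, 0xa1, 0x8f]
t3 = [0xf7, 0x8f, 0x8d, 0xf7, 0x3f, 0x8d, 0x7d, 0x3f]

RES = [0xf7, 0x8f, 0x8d, 0xf7, 0x3f, 0x8d, 0x7d, 0x3f]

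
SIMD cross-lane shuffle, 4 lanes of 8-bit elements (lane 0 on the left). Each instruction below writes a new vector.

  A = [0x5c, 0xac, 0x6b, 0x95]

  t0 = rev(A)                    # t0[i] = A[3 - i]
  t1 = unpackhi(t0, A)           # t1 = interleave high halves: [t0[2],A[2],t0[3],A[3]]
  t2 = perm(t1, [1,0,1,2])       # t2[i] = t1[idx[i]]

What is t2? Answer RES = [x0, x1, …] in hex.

RES = [ 0x6b  0xac  0x6b  0x5c ]

→ t0 |95|6b|ac|5c|
→ t1 |ac|6b|5c|95|
→ t2 |6b|ac|6b|5c|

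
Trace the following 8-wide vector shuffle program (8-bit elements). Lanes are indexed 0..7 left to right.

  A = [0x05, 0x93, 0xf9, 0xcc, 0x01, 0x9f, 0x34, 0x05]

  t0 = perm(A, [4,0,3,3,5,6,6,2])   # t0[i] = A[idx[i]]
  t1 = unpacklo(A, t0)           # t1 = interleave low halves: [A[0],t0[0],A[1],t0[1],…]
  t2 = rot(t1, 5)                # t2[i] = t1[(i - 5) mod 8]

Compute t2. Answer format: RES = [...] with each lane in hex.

  t0: 01 05 cc cc 9f 34 34 f9
  t1: 05 01 93 05 f9 cc cc cc
  t2: 05 f9 cc cc cc 05 01 93

RES = [0x05, 0xf9, 0xcc, 0xcc, 0xcc, 0x05, 0x01, 0x93]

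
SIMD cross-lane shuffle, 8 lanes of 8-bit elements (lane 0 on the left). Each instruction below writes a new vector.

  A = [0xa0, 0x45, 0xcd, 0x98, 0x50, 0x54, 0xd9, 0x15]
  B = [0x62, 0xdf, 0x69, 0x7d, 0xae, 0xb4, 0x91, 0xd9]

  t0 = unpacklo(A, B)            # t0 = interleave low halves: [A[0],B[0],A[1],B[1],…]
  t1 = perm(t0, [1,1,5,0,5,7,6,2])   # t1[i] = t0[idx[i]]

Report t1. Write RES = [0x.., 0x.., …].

RES = [ 0x62  0x62  0x69  0xa0  0x69  0x7d  0x98  0x45 ]

→ t0 |a0|62|45|df|cd|69|98|7d|
→ t1 |62|62|69|a0|69|7d|98|45|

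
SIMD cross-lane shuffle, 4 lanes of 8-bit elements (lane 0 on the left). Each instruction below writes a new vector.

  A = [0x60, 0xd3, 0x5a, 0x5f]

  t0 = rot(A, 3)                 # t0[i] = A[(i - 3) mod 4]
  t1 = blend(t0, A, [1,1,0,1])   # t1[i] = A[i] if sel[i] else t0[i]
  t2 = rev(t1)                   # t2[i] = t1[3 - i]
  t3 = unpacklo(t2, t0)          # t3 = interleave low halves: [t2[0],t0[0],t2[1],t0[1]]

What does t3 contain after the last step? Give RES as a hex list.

  t0: d3 5a 5f 60
  t1: 60 d3 5f 5f
  t2: 5f 5f d3 60
  t3: 5f d3 5f 5a

RES = [0x5f, 0xd3, 0x5f, 0x5a]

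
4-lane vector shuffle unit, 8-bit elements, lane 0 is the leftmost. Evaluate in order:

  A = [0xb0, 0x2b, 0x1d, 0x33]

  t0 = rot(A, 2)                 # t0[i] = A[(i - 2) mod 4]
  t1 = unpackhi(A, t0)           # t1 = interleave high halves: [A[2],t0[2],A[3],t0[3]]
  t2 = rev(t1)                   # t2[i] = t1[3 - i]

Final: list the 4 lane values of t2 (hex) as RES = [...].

RES = [ 0x2b  0x33  0xb0  0x1d ]

t0 = [0x1d, 0x33, 0xb0, 0x2b]
t1 = [0x1d, 0xb0, 0x33, 0x2b]
t2 = [0x2b, 0x33, 0xb0, 0x1d]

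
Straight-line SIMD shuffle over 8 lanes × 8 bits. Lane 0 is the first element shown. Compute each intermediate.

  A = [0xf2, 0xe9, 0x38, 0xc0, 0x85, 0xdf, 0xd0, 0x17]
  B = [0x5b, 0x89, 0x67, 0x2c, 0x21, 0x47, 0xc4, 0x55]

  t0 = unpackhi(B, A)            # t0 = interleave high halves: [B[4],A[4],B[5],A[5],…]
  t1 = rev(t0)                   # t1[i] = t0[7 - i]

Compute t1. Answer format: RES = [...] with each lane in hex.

t0 = [0x21, 0x85, 0x47, 0xdf, 0xc4, 0xd0, 0x55, 0x17]
t1 = [0x17, 0x55, 0xd0, 0xc4, 0xdf, 0x47, 0x85, 0x21]

RES = [ 0x17  0x55  0xd0  0xc4  0xdf  0x47  0x85  0x21 ]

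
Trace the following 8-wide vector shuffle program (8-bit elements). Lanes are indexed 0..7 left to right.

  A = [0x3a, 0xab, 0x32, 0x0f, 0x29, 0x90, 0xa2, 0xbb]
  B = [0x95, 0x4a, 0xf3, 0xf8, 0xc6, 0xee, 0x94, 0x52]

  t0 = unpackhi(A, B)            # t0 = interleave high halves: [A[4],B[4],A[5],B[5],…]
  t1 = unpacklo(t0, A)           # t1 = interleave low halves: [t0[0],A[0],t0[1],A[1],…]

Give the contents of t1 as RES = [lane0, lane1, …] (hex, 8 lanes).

t0 = [0x29, 0xc6, 0x90, 0xee, 0xa2, 0x94, 0xbb, 0x52]
t1 = [0x29, 0x3a, 0xc6, 0xab, 0x90, 0x32, 0xee, 0x0f]

RES = [ 0x29  0x3a  0xc6  0xab  0x90  0x32  0xee  0x0f ]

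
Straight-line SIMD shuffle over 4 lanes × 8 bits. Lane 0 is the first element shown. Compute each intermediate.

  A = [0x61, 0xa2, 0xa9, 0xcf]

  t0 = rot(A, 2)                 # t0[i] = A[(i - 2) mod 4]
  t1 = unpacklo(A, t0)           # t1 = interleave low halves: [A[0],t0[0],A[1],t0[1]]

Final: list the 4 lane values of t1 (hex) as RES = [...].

  t0: a9 cf 61 a2
  t1: 61 a9 a2 cf

RES = [ 0x61  0xa9  0xa2  0xcf ]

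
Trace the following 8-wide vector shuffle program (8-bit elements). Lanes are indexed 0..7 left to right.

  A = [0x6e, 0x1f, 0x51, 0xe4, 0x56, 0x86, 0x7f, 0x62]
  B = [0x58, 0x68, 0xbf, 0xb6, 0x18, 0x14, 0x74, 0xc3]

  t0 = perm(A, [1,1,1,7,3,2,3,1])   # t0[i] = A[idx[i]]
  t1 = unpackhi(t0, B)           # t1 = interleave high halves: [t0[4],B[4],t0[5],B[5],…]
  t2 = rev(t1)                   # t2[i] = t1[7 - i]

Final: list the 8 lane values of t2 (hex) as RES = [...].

  t0: 1f 1f 1f 62 e4 51 e4 1f
  t1: e4 18 51 14 e4 74 1f c3
  t2: c3 1f 74 e4 14 51 18 e4

RES = [ 0xc3  0x1f  0x74  0xe4  0x14  0x51  0x18  0xe4 ]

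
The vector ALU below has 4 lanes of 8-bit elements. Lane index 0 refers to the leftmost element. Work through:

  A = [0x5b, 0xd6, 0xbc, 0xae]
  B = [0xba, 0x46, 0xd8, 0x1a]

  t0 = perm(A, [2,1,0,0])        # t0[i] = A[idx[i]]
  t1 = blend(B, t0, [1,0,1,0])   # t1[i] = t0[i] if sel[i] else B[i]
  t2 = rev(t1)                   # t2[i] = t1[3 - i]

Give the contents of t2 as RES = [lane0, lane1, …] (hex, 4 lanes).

RES = [ 0x1a  0x5b  0x46  0xbc ]

  t0: bc d6 5b 5b
  t1: bc 46 5b 1a
  t2: 1a 5b 46 bc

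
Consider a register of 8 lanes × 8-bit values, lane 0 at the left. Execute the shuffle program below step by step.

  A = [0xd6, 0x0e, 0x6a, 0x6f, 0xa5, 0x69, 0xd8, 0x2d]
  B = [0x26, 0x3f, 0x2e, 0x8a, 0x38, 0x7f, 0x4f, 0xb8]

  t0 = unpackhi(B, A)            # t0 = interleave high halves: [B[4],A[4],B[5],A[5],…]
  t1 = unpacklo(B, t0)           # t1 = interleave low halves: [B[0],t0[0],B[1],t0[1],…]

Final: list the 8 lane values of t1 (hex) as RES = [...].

  t0: 38 a5 7f 69 4f d8 b8 2d
  t1: 26 38 3f a5 2e 7f 8a 69

RES = [0x26, 0x38, 0x3f, 0xa5, 0x2e, 0x7f, 0x8a, 0x69]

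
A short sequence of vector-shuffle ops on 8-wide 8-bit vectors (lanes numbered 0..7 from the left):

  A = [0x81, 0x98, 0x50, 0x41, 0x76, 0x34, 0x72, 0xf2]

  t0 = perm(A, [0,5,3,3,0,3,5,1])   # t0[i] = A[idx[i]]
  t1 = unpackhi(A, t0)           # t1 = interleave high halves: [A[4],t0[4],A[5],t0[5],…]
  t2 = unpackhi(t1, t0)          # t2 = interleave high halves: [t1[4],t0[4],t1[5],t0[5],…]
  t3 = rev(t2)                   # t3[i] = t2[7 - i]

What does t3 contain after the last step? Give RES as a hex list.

RES = [0x98, 0x98, 0x34, 0xf2, 0x41, 0x34, 0x81, 0x72]

  t0: 81 34 41 41 81 41 34 98
  t1: 76 81 34 41 72 34 f2 98
  t2: 72 81 34 41 f2 34 98 98
  t3: 98 98 34 f2 41 34 81 72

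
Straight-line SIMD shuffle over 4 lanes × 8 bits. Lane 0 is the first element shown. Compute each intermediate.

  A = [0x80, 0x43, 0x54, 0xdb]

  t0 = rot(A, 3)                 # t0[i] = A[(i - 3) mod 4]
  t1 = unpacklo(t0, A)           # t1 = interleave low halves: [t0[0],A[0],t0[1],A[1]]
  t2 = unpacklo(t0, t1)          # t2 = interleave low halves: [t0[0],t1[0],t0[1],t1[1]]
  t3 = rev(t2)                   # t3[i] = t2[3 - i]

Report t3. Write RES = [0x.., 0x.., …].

RES = [ 0x80  0x54  0x43  0x43 ]

t0 = [0x43, 0x54, 0xdb, 0x80]
t1 = [0x43, 0x80, 0x54, 0x43]
t2 = [0x43, 0x43, 0x54, 0x80]
t3 = [0x80, 0x54, 0x43, 0x43]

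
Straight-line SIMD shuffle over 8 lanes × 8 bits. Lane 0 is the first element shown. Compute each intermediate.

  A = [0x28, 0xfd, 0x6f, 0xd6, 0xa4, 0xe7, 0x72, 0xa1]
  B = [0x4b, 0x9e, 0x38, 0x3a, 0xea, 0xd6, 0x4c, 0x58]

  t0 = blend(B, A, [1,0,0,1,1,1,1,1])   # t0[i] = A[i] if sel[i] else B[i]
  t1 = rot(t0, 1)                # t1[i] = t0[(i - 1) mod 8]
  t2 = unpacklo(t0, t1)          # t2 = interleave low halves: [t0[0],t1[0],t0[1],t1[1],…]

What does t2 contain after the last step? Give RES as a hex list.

  t0: 28 9e 38 d6 a4 e7 72 a1
  t1: a1 28 9e 38 d6 a4 e7 72
  t2: 28 a1 9e 28 38 9e d6 38

RES = [ 0x28  0xa1  0x9e  0x28  0x38  0x9e  0xd6  0x38 ]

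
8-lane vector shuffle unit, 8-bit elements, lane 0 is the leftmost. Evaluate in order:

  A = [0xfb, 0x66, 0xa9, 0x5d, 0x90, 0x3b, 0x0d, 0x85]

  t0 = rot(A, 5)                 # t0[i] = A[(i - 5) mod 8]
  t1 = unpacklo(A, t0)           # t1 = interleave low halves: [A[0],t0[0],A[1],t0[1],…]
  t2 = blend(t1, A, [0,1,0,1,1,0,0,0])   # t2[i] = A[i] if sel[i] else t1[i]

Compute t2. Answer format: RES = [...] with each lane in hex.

t0 = [0x5d, 0x90, 0x3b, 0x0d, 0x85, 0xfb, 0x66, 0xa9]
t1 = [0xfb, 0x5d, 0x66, 0x90, 0xa9, 0x3b, 0x5d, 0x0d]
t2 = [0xfb, 0x66, 0x66, 0x5d, 0x90, 0x3b, 0x5d, 0x0d]

RES = [ 0xfb  0x66  0x66  0x5d  0x90  0x3b  0x5d  0x0d ]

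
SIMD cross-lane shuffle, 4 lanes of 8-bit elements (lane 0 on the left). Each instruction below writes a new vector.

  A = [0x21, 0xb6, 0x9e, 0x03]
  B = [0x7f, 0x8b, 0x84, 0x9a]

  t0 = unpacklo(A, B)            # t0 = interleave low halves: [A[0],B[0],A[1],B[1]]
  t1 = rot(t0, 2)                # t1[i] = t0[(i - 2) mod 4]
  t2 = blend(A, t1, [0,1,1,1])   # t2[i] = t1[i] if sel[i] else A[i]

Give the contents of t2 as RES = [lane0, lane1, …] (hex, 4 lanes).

RES = [0x21, 0x8b, 0x21, 0x7f]

→ t0 |21|7f|b6|8b|
→ t1 |b6|8b|21|7f|
→ t2 |21|8b|21|7f|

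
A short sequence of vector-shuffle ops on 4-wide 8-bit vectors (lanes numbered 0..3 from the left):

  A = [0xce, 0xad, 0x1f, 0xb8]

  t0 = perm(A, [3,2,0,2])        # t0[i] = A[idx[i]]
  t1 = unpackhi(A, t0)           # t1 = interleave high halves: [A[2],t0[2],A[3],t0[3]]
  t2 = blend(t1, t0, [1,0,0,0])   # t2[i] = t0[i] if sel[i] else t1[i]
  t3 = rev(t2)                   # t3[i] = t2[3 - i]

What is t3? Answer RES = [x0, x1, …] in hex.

RES = [ 0x1f  0xb8  0xce  0xb8 ]

  t0: b8 1f ce 1f
  t1: 1f ce b8 1f
  t2: b8 ce b8 1f
  t3: 1f b8 ce b8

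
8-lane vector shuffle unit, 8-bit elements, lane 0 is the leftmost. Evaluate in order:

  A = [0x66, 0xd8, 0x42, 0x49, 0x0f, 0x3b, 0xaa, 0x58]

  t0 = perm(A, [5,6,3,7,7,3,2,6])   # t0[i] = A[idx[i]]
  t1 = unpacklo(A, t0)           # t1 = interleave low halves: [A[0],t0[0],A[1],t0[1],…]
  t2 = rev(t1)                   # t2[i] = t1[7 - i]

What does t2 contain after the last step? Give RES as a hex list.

RES = [ 0x58  0x49  0x49  0x42  0xaa  0xd8  0x3b  0x66 ]

→ t0 |3b|aa|49|58|58|49|42|aa|
→ t1 |66|3b|d8|aa|42|49|49|58|
→ t2 |58|49|49|42|aa|d8|3b|66|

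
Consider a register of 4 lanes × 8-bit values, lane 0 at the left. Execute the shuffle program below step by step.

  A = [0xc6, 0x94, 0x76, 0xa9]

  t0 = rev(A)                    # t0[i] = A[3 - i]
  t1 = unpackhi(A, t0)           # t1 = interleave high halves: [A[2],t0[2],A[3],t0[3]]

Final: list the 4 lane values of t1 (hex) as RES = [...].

t0 = [0xa9, 0x76, 0x94, 0xc6]
t1 = [0x76, 0x94, 0xa9, 0xc6]

RES = [0x76, 0x94, 0xa9, 0xc6]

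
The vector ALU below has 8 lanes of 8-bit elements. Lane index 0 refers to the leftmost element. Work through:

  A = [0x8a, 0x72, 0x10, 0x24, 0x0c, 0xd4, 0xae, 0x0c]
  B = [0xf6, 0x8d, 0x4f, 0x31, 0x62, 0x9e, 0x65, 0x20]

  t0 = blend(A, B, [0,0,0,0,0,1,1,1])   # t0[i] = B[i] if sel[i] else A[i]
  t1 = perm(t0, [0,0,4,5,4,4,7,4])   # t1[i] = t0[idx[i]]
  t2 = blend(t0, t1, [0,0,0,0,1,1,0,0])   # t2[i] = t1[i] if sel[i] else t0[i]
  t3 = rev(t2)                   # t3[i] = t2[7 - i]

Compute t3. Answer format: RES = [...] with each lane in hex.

RES = [0x20, 0x65, 0x0c, 0x0c, 0x24, 0x10, 0x72, 0x8a]

t0 = [0x8a, 0x72, 0x10, 0x24, 0x0c, 0x9e, 0x65, 0x20]
t1 = [0x8a, 0x8a, 0x0c, 0x9e, 0x0c, 0x0c, 0x20, 0x0c]
t2 = [0x8a, 0x72, 0x10, 0x24, 0x0c, 0x0c, 0x65, 0x20]
t3 = [0x20, 0x65, 0x0c, 0x0c, 0x24, 0x10, 0x72, 0x8a]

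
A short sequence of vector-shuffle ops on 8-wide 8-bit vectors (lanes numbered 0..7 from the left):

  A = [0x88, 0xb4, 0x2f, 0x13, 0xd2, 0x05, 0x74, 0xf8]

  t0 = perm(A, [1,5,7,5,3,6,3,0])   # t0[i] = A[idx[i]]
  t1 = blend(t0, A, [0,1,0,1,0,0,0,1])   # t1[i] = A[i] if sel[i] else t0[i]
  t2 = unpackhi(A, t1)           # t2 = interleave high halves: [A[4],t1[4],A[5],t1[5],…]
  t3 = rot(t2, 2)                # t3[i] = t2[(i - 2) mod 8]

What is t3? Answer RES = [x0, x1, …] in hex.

RES = [0xf8, 0xf8, 0xd2, 0x13, 0x05, 0x74, 0x74, 0x13]

t0 = [0xb4, 0x05, 0xf8, 0x05, 0x13, 0x74, 0x13, 0x88]
t1 = [0xb4, 0xb4, 0xf8, 0x13, 0x13, 0x74, 0x13, 0xf8]
t2 = [0xd2, 0x13, 0x05, 0x74, 0x74, 0x13, 0xf8, 0xf8]
t3 = [0xf8, 0xf8, 0xd2, 0x13, 0x05, 0x74, 0x74, 0x13]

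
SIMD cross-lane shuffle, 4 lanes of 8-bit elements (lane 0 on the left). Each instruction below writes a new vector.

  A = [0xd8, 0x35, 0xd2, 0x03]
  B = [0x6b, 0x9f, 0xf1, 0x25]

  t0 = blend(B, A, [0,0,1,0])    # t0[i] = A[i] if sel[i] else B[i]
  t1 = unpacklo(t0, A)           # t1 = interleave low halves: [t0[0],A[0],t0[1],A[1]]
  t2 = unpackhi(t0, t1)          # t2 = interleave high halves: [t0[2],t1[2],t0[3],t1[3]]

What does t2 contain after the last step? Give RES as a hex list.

t0 = [0x6b, 0x9f, 0xd2, 0x25]
t1 = [0x6b, 0xd8, 0x9f, 0x35]
t2 = [0xd2, 0x9f, 0x25, 0x35]

RES = [0xd2, 0x9f, 0x25, 0x35]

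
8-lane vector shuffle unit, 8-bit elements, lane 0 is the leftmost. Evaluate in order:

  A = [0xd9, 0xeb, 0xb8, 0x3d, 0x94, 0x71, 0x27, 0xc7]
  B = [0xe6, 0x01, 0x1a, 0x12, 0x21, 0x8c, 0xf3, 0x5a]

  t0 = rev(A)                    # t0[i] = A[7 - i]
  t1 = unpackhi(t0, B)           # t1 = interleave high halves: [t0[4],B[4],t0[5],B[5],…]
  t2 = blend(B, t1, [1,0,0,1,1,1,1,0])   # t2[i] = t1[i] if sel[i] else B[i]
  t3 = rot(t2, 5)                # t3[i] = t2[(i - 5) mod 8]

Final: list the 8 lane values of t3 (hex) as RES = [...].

RES = [0x8c, 0xeb, 0xf3, 0xd9, 0x5a, 0x3d, 0x01, 0x1a]

→ t0 |c7|27|71|94|3d|b8|eb|d9|
→ t1 |3d|21|b8|8c|eb|f3|d9|5a|
→ t2 |3d|01|1a|8c|eb|f3|d9|5a|
→ t3 |8c|eb|f3|d9|5a|3d|01|1a|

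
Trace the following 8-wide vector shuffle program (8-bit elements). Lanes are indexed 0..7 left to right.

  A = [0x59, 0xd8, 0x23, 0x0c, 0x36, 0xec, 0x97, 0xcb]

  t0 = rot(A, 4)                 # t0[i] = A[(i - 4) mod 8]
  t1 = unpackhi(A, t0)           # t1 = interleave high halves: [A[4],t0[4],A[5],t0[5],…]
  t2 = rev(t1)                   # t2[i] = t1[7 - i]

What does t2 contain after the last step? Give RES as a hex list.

t0 = [0x36, 0xec, 0x97, 0xcb, 0x59, 0xd8, 0x23, 0x0c]
t1 = [0x36, 0x59, 0xec, 0xd8, 0x97, 0x23, 0xcb, 0x0c]
t2 = [0x0c, 0xcb, 0x23, 0x97, 0xd8, 0xec, 0x59, 0x36]

RES = [0x0c, 0xcb, 0x23, 0x97, 0xd8, 0xec, 0x59, 0x36]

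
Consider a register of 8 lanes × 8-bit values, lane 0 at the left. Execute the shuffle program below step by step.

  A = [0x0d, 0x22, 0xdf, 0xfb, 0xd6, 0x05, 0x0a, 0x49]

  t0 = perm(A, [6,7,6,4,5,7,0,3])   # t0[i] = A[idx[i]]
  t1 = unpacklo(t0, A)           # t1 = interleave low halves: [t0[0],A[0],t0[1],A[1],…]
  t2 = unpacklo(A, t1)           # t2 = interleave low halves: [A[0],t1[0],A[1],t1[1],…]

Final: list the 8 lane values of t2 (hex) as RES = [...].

RES = [0x0d, 0x0a, 0x22, 0x0d, 0xdf, 0x49, 0xfb, 0x22]

t0 = [0x0a, 0x49, 0x0a, 0xd6, 0x05, 0x49, 0x0d, 0xfb]
t1 = [0x0a, 0x0d, 0x49, 0x22, 0x0a, 0xdf, 0xd6, 0xfb]
t2 = [0x0d, 0x0a, 0x22, 0x0d, 0xdf, 0x49, 0xfb, 0x22]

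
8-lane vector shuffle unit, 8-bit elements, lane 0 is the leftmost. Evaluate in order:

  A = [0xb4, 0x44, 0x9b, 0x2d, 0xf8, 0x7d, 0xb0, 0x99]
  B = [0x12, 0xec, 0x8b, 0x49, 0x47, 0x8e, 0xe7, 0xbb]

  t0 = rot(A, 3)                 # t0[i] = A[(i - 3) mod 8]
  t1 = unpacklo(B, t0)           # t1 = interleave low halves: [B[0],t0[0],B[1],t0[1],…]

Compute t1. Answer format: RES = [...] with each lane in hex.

→ t0 |7d|b0|99|b4|44|9b|2d|f8|
→ t1 |12|7d|ec|b0|8b|99|49|b4|

RES = [ 0x12  0x7d  0xec  0xb0  0x8b  0x99  0x49  0xb4 ]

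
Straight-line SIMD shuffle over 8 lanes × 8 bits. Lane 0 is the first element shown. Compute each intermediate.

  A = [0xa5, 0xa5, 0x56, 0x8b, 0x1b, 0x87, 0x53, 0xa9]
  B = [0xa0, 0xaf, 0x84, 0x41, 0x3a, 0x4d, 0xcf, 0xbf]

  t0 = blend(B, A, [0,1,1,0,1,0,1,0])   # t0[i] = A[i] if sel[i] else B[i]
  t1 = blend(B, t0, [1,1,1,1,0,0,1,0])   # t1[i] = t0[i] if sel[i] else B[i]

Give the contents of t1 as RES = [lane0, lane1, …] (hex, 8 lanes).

RES = [0xa0, 0xa5, 0x56, 0x41, 0x3a, 0x4d, 0x53, 0xbf]

→ t0 |a0|a5|56|41|1b|4d|53|bf|
→ t1 |a0|a5|56|41|3a|4d|53|bf|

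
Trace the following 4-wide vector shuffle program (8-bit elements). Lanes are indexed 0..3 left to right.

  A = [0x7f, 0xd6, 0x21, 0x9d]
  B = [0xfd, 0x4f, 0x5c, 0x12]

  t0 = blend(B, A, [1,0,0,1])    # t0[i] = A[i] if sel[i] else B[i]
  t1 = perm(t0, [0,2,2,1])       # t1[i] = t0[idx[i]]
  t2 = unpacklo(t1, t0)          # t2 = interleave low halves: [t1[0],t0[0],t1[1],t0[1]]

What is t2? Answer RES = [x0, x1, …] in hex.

RES = [ 0x7f  0x7f  0x5c  0x4f ]

t0 = [0x7f, 0x4f, 0x5c, 0x9d]
t1 = [0x7f, 0x5c, 0x5c, 0x4f]
t2 = [0x7f, 0x7f, 0x5c, 0x4f]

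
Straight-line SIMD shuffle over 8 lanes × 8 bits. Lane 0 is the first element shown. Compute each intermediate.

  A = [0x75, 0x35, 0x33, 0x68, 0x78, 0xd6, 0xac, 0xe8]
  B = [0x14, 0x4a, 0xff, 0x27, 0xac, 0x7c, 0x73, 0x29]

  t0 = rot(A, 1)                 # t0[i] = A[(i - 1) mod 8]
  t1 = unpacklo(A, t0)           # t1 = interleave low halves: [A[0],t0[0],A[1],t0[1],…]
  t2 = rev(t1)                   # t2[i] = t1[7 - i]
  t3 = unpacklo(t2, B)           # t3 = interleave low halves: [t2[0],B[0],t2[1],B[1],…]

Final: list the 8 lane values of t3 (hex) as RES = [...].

  t0: e8 75 35 33 68 78 d6 ac
  t1: 75 e8 35 75 33 35 68 33
  t2: 33 68 35 33 75 35 e8 75
  t3: 33 14 68 4a 35 ff 33 27

RES = [ 0x33  0x14  0x68  0x4a  0x35  0xff  0x33  0x27 ]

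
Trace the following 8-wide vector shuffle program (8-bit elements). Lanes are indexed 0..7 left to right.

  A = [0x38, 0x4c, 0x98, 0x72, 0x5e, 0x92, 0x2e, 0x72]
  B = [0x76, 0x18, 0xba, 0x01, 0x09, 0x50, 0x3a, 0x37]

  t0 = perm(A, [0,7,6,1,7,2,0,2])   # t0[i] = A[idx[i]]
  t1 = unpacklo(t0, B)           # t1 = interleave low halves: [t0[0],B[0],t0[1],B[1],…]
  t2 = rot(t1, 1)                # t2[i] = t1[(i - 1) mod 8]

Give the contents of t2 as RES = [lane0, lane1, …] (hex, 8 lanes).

RES = [0x01, 0x38, 0x76, 0x72, 0x18, 0x2e, 0xba, 0x4c]

→ t0 |38|72|2e|4c|72|98|38|98|
→ t1 |38|76|72|18|2e|ba|4c|01|
→ t2 |01|38|76|72|18|2e|ba|4c|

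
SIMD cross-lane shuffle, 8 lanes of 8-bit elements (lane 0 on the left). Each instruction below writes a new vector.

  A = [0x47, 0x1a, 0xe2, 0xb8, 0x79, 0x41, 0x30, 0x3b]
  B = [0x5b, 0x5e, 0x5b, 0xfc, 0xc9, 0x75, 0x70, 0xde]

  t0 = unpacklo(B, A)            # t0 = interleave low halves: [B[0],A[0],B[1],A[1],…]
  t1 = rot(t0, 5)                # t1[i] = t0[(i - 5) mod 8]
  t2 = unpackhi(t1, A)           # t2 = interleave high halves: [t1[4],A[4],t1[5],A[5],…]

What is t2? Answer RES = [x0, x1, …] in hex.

  t0: 5b 47 5e 1a 5b e2 fc b8
  t1: 1a 5b e2 fc b8 5b 47 5e
  t2: b8 79 5b 41 47 30 5e 3b

RES = [0xb8, 0x79, 0x5b, 0x41, 0x47, 0x30, 0x5e, 0x3b]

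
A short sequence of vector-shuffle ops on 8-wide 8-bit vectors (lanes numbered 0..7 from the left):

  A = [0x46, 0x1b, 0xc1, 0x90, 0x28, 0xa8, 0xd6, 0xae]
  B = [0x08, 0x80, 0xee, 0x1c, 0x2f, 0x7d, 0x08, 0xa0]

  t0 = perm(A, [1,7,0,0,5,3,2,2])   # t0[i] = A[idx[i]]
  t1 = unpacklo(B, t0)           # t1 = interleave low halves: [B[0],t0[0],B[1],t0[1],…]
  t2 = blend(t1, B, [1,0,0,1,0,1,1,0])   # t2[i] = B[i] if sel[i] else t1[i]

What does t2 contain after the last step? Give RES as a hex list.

RES = [ 0x08  0x1b  0x80  0x1c  0xee  0x7d  0x08  0x46 ]

  t0: 1b ae 46 46 a8 90 c1 c1
  t1: 08 1b 80 ae ee 46 1c 46
  t2: 08 1b 80 1c ee 7d 08 46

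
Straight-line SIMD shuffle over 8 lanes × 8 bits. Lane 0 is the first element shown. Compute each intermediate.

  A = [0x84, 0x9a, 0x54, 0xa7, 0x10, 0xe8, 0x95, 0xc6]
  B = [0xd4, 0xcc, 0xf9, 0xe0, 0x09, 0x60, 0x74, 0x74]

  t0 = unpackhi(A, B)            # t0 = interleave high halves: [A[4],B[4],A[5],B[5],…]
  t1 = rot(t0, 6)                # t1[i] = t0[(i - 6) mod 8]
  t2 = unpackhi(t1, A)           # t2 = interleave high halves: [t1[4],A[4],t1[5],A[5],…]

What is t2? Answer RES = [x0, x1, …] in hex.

t0 = [0x10, 0x09, 0xe8, 0x60, 0x95, 0x74, 0xc6, 0x74]
t1 = [0xe8, 0x60, 0x95, 0x74, 0xc6, 0x74, 0x10, 0x09]
t2 = [0xc6, 0x10, 0x74, 0xe8, 0x10, 0x95, 0x09, 0xc6]

RES = [ 0xc6  0x10  0x74  0xe8  0x10  0x95  0x09  0xc6 ]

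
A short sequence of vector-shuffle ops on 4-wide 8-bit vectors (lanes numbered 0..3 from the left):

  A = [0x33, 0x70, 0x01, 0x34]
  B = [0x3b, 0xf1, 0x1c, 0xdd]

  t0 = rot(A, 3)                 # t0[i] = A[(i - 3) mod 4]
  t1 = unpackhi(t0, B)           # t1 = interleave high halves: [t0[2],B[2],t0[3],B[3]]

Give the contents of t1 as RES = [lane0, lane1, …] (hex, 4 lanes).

  t0: 70 01 34 33
  t1: 34 1c 33 dd

RES = [0x34, 0x1c, 0x33, 0xdd]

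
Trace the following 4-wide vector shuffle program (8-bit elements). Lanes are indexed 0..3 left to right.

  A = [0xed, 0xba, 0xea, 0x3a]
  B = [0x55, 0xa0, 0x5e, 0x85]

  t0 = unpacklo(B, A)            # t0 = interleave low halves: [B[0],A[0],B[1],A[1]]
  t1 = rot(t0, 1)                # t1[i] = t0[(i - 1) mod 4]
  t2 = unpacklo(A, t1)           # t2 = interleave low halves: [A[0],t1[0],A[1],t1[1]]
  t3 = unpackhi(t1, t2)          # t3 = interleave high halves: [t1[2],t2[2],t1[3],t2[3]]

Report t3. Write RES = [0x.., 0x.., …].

RES = [0xed, 0xba, 0xa0, 0x55]

  t0: 55 ed a0 ba
  t1: ba 55 ed a0
  t2: ed ba ba 55
  t3: ed ba a0 55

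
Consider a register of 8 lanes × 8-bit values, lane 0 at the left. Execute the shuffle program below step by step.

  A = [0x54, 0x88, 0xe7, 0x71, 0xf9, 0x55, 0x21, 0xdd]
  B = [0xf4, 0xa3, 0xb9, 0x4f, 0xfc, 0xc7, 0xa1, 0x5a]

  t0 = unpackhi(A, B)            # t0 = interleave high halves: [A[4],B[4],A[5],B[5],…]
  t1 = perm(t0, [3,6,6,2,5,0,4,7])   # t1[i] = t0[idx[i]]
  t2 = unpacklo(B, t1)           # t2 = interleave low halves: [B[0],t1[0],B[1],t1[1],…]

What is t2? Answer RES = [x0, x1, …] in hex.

  t0: f9 fc 55 c7 21 a1 dd 5a
  t1: c7 dd dd 55 a1 f9 21 5a
  t2: f4 c7 a3 dd b9 dd 4f 55

RES = [ 0xf4  0xc7  0xa3  0xdd  0xb9  0xdd  0x4f  0x55 ]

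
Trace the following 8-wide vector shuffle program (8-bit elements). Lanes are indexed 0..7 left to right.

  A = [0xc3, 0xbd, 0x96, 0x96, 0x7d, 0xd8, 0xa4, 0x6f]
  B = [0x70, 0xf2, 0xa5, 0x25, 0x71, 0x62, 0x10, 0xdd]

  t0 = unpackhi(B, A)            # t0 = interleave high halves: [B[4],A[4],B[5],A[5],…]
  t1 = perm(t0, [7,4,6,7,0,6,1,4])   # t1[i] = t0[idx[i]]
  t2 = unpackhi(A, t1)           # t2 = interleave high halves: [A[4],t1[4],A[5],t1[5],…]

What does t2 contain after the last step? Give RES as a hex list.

t0 = [0x71, 0x7d, 0x62, 0xd8, 0x10, 0xa4, 0xdd, 0x6f]
t1 = [0x6f, 0x10, 0xdd, 0x6f, 0x71, 0xdd, 0x7d, 0x10]
t2 = [0x7d, 0x71, 0xd8, 0xdd, 0xa4, 0x7d, 0x6f, 0x10]

RES = [0x7d, 0x71, 0xd8, 0xdd, 0xa4, 0x7d, 0x6f, 0x10]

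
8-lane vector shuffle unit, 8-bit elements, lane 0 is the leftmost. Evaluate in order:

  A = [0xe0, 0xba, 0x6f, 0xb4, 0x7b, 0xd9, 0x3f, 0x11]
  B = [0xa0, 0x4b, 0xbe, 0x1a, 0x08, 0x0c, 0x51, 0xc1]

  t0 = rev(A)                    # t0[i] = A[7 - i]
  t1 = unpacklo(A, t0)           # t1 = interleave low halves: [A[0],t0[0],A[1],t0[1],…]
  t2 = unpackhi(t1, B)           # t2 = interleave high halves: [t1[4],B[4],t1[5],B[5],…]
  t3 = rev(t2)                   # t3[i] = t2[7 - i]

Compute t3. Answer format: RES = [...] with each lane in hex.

t0 = [0x11, 0x3f, 0xd9, 0x7b, 0xb4, 0x6f, 0xba, 0xe0]
t1 = [0xe0, 0x11, 0xba, 0x3f, 0x6f, 0xd9, 0xb4, 0x7b]
t2 = [0x6f, 0x08, 0xd9, 0x0c, 0xb4, 0x51, 0x7b, 0xc1]
t3 = [0xc1, 0x7b, 0x51, 0xb4, 0x0c, 0xd9, 0x08, 0x6f]

RES = [0xc1, 0x7b, 0x51, 0xb4, 0x0c, 0xd9, 0x08, 0x6f]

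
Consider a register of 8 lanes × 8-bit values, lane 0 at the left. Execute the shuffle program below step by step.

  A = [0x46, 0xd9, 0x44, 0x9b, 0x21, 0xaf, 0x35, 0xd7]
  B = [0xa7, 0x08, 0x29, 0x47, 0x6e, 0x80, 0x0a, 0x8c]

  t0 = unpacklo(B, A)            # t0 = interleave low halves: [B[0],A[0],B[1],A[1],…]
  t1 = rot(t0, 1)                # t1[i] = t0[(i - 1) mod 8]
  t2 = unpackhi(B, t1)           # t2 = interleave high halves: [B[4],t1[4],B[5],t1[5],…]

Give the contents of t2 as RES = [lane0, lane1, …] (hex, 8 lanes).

RES = [0x6e, 0xd9, 0x80, 0x29, 0x0a, 0x44, 0x8c, 0x47]

→ t0 |a7|46|08|d9|29|44|47|9b|
→ t1 |9b|a7|46|08|d9|29|44|47|
→ t2 |6e|d9|80|29|0a|44|8c|47|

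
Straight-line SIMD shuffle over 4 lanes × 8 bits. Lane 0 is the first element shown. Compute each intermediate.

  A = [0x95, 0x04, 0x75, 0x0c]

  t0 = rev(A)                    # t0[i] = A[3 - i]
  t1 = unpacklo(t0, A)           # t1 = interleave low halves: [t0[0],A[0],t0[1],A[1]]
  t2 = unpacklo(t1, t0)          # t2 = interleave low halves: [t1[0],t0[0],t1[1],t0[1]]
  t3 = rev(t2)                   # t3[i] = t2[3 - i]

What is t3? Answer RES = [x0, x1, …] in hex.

→ t0 |0c|75|04|95|
→ t1 |0c|95|75|04|
→ t2 |0c|0c|95|75|
→ t3 |75|95|0c|0c|

RES = [0x75, 0x95, 0x0c, 0x0c]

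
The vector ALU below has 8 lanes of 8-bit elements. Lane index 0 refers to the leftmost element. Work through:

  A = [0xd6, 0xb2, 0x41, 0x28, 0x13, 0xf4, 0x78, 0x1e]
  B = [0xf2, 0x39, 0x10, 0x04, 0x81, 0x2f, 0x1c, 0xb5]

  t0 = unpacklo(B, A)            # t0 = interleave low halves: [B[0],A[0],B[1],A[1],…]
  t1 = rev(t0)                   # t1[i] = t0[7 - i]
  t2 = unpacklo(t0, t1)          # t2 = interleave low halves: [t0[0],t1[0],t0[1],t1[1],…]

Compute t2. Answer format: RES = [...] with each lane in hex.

t0 = [0xf2, 0xd6, 0x39, 0xb2, 0x10, 0x41, 0x04, 0x28]
t1 = [0x28, 0x04, 0x41, 0x10, 0xb2, 0x39, 0xd6, 0xf2]
t2 = [0xf2, 0x28, 0xd6, 0x04, 0x39, 0x41, 0xb2, 0x10]

RES = [0xf2, 0x28, 0xd6, 0x04, 0x39, 0x41, 0xb2, 0x10]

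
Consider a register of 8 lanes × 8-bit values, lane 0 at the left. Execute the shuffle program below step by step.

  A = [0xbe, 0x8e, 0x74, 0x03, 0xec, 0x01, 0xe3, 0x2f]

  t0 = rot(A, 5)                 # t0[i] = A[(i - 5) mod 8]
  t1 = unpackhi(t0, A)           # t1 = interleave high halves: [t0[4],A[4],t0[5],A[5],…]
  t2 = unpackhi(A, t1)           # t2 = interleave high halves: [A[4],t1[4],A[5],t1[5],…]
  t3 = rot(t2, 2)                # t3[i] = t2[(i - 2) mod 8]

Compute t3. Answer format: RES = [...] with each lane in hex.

RES = [0x2f, 0x2f, 0xec, 0x8e, 0x01, 0xe3, 0xe3, 0x74]

  t0: 03 ec 01 e3 2f be 8e 74
  t1: 2f ec be 01 8e e3 74 2f
  t2: ec 8e 01 e3 e3 74 2f 2f
  t3: 2f 2f ec 8e 01 e3 e3 74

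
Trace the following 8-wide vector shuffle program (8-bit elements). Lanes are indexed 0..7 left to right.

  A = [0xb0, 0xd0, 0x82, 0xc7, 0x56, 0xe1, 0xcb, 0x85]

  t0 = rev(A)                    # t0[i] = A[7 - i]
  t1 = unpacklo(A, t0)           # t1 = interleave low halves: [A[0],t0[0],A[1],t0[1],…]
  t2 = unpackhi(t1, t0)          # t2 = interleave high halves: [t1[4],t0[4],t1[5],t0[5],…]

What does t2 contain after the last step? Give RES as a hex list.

t0 = [0x85, 0xcb, 0xe1, 0x56, 0xc7, 0x82, 0xd0, 0xb0]
t1 = [0xb0, 0x85, 0xd0, 0xcb, 0x82, 0xe1, 0xc7, 0x56]
t2 = [0x82, 0xc7, 0xe1, 0x82, 0xc7, 0xd0, 0x56, 0xb0]

RES = [0x82, 0xc7, 0xe1, 0x82, 0xc7, 0xd0, 0x56, 0xb0]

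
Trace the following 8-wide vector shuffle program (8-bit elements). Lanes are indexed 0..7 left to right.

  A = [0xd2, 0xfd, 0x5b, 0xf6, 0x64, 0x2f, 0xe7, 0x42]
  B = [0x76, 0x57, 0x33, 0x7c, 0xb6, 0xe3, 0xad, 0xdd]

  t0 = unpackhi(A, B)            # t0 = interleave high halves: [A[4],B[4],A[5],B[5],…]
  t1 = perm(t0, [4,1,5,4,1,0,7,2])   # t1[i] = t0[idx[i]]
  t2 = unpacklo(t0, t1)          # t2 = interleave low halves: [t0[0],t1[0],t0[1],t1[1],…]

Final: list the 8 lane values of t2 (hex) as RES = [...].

RES = [0x64, 0xe7, 0xb6, 0xb6, 0x2f, 0xad, 0xe3, 0xe7]

  t0: 64 b6 2f e3 e7 ad 42 dd
  t1: e7 b6 ad e7 b6 64 dd 2f
  t2: 64 e7 b6 b6 2f ad e3 e7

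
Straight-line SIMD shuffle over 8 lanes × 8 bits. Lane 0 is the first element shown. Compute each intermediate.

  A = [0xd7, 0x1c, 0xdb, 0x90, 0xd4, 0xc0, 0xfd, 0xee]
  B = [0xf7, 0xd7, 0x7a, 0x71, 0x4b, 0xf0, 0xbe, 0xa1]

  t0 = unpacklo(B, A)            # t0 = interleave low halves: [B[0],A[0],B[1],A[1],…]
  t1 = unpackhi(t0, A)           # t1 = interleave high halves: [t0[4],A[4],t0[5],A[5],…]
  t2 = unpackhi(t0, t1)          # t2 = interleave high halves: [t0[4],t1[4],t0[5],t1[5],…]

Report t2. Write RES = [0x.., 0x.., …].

RES = [0x7a, 0x71, 0xdb, 0xfd, 0x71, 0x90, 0x90, 0xee]

  t0: f7 d7 d7 1c 7a db 71 90
  t1: 7a d4 db c0 71 fd 90 ee
  t2: 7a 71 db fd 71 90 90 ee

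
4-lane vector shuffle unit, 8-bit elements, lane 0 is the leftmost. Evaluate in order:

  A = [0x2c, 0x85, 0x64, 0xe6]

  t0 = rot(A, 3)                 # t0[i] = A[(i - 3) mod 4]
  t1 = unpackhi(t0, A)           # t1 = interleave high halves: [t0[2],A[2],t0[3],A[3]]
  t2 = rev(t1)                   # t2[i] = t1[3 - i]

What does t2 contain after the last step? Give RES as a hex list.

RES = [0xe6, 0x2c, 0x64, 0xe6]

  t0: 85 64 e6 2c
  t1: e6 64 2c e6
  t2: e6 2c 64 e6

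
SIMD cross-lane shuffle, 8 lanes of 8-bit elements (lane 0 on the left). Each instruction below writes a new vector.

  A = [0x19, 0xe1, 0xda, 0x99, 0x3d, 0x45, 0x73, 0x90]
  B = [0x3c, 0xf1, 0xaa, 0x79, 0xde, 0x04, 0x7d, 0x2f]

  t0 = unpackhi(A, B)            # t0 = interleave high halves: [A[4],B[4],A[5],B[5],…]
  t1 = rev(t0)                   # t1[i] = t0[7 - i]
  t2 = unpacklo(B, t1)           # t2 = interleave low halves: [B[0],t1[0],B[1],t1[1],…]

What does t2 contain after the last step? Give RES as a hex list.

t0 = [0x3d, 0xde, 0x45, 0x04, 0x73, 0x7d, 0x90, 0x2f]
t1 = [0x2f, 0x90, 0x7d, 0x73, 0x04, 0x45, 0xde, 0x3d]
t2 = [0x3c, 0x2f, 0xf1, 0x90, 0xaa, 0x7d, 0x79, 0x73]

RES = [ 0x3c  0x2f  0xf1  0x90  0xaa  0x7d  0x79  0x73 ]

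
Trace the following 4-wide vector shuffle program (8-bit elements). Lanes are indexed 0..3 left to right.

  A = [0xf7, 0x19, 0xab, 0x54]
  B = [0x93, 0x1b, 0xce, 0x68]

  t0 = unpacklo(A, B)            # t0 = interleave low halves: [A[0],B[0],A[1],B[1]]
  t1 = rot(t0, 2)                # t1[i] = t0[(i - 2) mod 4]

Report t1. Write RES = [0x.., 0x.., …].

→ t0 |f7|93|19|1b|
→ t1 |19|1b|f7|93|

RES = [0x19, 0x1b, 0xf7, 0x93]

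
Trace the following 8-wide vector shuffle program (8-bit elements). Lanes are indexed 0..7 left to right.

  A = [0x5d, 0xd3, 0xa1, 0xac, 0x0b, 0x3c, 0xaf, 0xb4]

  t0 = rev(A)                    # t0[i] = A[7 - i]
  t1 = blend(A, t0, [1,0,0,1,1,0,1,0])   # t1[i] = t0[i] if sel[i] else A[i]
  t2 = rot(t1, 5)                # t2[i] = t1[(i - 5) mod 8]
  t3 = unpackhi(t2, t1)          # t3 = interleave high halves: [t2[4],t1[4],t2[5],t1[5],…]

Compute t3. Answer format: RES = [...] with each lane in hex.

t0 = [0xb4, 0xaf, 0x3c, 0x0b, 0xac, 0xa1, 0xd3, 0x5d]
t1 = [0xb4, 0xd3, 0xa1, 0x0b, 0xac, 0x3c, 0xd3, 0xb4]
t2 = [0x0b, 0xac, 0x3c, 0xd3, 0xb4, 0xb4, 0xd3, 0xa1]
t3 = [0xb4, 0xac, 0xb4, 0x3c, 0xd3, 0xd3, 0xa1, 0xb4]

RES = [ 0xb4  0xac  0xb4  0x3c  0xd3  0xd3  0xa1  0xb4 ]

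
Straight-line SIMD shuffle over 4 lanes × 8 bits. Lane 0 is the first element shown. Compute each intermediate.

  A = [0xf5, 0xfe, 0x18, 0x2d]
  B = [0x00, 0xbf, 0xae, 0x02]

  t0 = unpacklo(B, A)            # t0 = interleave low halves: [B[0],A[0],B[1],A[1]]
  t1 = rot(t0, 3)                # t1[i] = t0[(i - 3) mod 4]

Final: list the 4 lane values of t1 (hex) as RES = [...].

RES = [ 0xf5  0xbf  0xfe  0x00 ]

t0 = [0x00, 0xf5, 0xbf, 0xfe]
t1 = [0xf5, 0xbf, 0xfe, 0x00]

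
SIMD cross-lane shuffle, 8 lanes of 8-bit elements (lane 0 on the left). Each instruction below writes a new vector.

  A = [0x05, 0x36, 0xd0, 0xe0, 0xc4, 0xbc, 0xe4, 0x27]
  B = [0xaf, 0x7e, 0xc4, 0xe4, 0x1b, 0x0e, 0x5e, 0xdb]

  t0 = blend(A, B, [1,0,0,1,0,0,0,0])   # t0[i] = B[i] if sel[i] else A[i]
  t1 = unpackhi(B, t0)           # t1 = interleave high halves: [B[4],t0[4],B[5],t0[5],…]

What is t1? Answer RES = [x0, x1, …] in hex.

  t0: af 36 d0 e4 c4 bc e4 27
  t1: 1b c4 0e bc 5e e4 db 27

RES = [ 0x1b  0xc4  0x0e  0xbc  0x5e  0xe4  0xdb  0x27 ]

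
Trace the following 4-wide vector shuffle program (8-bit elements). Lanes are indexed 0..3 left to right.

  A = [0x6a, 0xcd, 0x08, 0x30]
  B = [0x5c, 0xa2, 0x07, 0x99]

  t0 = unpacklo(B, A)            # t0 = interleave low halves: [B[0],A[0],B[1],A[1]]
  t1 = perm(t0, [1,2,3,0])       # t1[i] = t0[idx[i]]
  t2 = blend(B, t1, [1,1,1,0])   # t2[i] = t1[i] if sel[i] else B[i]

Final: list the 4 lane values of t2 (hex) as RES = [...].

RES = [ 0x6a  0xa2  0xcd  0x99 ]

  t0: 5c 6a a2 cd
  t1: 6a a2 cd 5c
  t2: 6a a2 cd 99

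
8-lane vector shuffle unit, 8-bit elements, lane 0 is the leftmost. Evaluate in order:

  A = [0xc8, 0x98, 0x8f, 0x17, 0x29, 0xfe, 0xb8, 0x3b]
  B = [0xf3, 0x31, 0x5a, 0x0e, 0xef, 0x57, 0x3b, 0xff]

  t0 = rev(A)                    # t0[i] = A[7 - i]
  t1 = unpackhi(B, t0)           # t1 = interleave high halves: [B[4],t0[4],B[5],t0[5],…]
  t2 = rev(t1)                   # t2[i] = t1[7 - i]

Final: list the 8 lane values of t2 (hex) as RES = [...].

t0 = [0x3b, 0xb8, 0xfe, 0x29, 0x17, 0x8f, 0x98, 0xc8]
t1 = [0xef, 0x17, 0x57, 0x8f, 0x3b, 0x98, 0xff, 0xc8]
t2 = [0xc8, 0xff, 0x98, 0x3b, 0x8f, 0x57, 0x17, 0xef]

RES = [ 0xc8  0xff  0x98  0x3b  0x8f  0x57  0x17  0xef ]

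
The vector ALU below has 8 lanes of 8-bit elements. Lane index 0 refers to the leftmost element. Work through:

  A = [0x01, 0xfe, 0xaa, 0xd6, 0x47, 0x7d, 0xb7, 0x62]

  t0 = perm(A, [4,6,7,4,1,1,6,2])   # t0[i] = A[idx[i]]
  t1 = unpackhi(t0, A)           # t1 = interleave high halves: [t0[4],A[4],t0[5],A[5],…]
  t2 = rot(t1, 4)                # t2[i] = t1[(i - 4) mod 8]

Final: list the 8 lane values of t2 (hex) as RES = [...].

t0 = [0x47, 0xb7, 0x62, 0x47, 0xfe, 0xfe, 0xb7, 0xaa]
t1 = [0xfe, 0x47, 0xfe, 0x7d, 0xb7, 0xb7, 0xaa, 0x62]
t2 = [0xb7, 0xb7, 0xaa, 0x62, 0xfe, 0x47, 0xfe, 0x7d]

RES = [0xb7, 0xb7, 0xaa, 0x62, 0xfe, 0x47, 0xfe, 0x7d]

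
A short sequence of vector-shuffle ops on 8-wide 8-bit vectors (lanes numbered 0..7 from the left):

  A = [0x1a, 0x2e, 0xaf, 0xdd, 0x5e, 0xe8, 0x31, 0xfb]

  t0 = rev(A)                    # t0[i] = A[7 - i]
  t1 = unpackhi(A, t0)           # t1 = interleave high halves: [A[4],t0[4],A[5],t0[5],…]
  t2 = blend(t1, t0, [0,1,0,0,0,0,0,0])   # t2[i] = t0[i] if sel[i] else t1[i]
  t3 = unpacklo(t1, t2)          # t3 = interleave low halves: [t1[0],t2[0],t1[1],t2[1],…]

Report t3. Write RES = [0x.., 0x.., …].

RES = [0x5e, 0x5e, 0xdd, 0x31, 0xe8, 0xe8, 0xaf, 0xaf]

→ t0 |fb|31|e8|5e|dd|af|2e|1a|
→ t1 |5e|dd|e8|af|31|2e|fb|1a|
→ t2 |5e|31|e8|af|31|2e|fb|1a|
→ t3 |5e|5e|dd|31|e8|e8|af|af|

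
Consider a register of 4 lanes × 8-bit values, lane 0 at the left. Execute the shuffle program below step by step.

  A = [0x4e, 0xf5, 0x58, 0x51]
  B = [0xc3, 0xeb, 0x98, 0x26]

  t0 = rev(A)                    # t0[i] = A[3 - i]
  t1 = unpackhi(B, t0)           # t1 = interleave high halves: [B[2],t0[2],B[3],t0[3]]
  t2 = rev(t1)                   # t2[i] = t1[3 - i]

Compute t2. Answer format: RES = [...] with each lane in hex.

RES = [ 0x4e  0x26  0xf5  0x98 ]

t0 = [0x51, 0x58, 0xf5, 0x4e]
t1 = [0x98, 0xf5, 0x26, 0x4e]
t2 = [0x4e, 0x26, 0xf5, 0x98]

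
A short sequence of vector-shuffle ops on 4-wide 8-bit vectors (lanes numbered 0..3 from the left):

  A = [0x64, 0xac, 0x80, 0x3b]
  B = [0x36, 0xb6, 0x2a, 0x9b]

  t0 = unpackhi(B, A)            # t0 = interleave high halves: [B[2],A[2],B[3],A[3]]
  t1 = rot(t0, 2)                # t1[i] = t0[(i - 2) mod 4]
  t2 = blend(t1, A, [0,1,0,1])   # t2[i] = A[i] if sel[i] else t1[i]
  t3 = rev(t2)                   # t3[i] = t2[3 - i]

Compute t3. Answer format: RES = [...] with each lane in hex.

RES = [ 0x3b  0x2a  0xac  0x9b ]

t0 = [0x2a, 0x80, 0x9b, 0x3b]
t1 = [0x9b, 0x3b, 0x2a, 0x80]
t2 = [0x9b, 0xac, 0x2a, 0x3b]
t3 = [0x3b, 0x2a, 0xac, 0x9b]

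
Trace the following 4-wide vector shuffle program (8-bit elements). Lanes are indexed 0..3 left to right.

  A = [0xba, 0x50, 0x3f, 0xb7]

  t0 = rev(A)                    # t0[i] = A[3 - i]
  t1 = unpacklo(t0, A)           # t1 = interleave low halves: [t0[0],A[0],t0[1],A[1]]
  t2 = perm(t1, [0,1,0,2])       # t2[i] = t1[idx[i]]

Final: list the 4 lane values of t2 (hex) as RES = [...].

RES = [0xb7, 0xba, 0xb7, 0x3f]

→ t0 |b7|3f|50|ba|
→ t1 |b7|ba|3f|50|
→ t2 |b7|ba|b7|3f|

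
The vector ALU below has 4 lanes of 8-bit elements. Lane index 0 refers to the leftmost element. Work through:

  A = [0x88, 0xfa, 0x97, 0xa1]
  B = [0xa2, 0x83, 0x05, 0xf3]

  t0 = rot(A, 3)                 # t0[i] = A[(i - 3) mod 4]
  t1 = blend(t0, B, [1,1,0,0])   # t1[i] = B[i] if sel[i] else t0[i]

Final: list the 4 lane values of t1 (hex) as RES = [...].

t0 = [0xfa, 0x97, 0xa1, 0x88]
t1 = [0xa2, 0x83, 0xa1, 0x88]

RES = [0xa2, 0x83, 0xa1, 0x88]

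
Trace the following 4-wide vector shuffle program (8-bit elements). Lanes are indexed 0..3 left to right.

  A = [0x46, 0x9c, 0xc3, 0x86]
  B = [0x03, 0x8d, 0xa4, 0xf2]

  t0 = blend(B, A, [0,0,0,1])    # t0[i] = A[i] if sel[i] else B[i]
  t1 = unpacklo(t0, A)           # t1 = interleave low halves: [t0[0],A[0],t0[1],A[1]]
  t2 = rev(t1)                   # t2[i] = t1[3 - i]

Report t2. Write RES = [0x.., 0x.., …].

→ t0 |03|8d|a4|86|
→ t1 |03|46|8d|9c|
→ t2 |9c|8d|46|03|

RES = [ 0x9c  0x8d  0x46  0x03 ]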